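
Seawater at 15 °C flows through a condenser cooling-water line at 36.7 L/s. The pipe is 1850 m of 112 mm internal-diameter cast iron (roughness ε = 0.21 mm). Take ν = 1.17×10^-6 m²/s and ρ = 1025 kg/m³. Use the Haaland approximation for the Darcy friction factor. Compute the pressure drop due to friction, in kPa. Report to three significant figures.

Δp ≈ 2770 kPa

V = 4Q/(πD²) = 4·0.0367/(π·0.112²) = 3.725 m/s
Re = VD/ν = 3.725·0.112/1.17×10^-6 = 3.57×10^5 → turbulent
ε/D = 0.21/112 = 0.00187
Haaland: f = 0.02354
h_f = f(L/D)V²/(2g) = 0.02354·(1850/0.112)·3.725²/(2·9.81) = 275.0 m
Δp = ρg·h_f = 1025·9.81·275.0 = 2765 kPa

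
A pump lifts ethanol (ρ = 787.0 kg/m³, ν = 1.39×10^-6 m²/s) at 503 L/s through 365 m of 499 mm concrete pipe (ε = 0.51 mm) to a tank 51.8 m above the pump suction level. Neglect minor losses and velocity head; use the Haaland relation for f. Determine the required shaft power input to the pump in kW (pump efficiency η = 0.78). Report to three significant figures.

V = 4Q/(πD²) = 2.572 m/s; Re = 9.23×10^5; ε/D = 0.00102; f = 0.02006
h_f = f(L/D)V²/2g = 4.948 m
Total head H = z + h_f = 51.8 + 4.948 = 56.75 m
P_hyd = ρgQH = 787.0·9.81·0.503·56.75 = 220.4 kW
P_shaft = P_hyd/η = 220.4/0.78 = 282.5 kW

P_shaft ≈ 283 kW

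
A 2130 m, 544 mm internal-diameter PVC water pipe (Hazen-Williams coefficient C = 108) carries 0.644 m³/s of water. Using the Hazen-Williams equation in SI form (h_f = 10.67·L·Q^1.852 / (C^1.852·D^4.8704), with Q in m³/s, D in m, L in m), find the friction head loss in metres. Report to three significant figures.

h_f = 10.67·2130·0.644^1.852 / (108^1.852·0.544^4.8704) = 33.45 m

h_f ≈ 33.5 m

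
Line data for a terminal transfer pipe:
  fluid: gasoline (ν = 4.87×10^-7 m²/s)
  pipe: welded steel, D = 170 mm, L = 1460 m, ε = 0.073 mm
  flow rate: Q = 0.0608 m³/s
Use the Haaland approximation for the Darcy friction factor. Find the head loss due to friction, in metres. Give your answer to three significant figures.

h_f ≈ 52.4 m

V = 4Q/(πD²) = 4·0.0608/(π·0.170²) = 2.679 m/s
Re = VD/ν = 2.679·0.170/4.87×10^-7 = 9.35×10^5 → turbulent
ε/D = 0.073/170 = 4.29×10^-4
Haaland: f = 0.01670
h_f = f(L/D)V²/(2g) = 0.01670·(1460/0.170)·2.679²/(2·9.81) = 52.45 m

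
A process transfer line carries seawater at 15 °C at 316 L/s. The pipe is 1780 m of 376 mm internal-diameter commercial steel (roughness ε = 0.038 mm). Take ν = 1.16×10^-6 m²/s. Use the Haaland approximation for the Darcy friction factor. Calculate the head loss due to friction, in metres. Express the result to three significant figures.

V = 4Q/(πD²) = 4·0.316/(π·0.376²) = 2.846 m/s
Re = VD/ν = 2.846·0.376/1.16×10^-6 = 9.22×10^5 → turbulent
ε/D = 0.038/376 = 1.01×10^-4
Haaland: f = 0.01343
h_f = f(L/D)V²/(2g) = 0.01343·(1780/0.376)·2.846²/(2·9.81) = 26.25 m

h_f ≈ 26.2 m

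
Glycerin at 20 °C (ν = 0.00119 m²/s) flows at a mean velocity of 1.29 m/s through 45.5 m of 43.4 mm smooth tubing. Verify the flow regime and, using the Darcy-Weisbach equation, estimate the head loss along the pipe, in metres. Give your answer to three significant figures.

Re = VD/ν = 1.29·0.04340/0.00119 = 47.0 → laminar (Re < 2300)
f = 64/Re = 1.360
h_f = f(L/D)V²/(2g) = 1.360·(45.5/0.04340)·1.29²/(2·9.81) = 121.0 m

h_f ≈ 121 m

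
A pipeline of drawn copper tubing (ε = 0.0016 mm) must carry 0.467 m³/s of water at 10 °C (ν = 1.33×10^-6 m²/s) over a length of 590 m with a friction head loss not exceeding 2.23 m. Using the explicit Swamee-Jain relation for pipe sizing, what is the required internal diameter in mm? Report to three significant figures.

Swamee-Jain (Type III): D = 0.66·[ε^1.25·(LQ²/(gh_f))^4.75 + ν·Q^9.4·(L/(gh_f))^5.2]^0.04
LQ²/(gh_f) = 5.882; L/(gh_f) = 26.97
Term 1 = ε^1.25·(…)^4.75 = 2.57×10^-4; Term 2 = ν·Q^9.4·(…)^5.2 = 0.0286
D = 0.66·(2.57×10^-4 + 0.0286)^0.04 = 0.5727 m = 573 mm
Check: V = 1.81 m/s, Re = 7.81×10^5, f = 0.01217, h_f = 2.10 m ≈ 2.23 m ✓

D ≈ 573 mm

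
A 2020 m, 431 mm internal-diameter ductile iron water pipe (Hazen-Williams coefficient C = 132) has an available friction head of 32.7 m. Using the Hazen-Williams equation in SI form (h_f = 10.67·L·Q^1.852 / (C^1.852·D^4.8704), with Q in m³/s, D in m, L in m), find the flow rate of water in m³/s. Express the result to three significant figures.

Rearranging: Q = [h_f·C^1.852·D^4.8704 / (10.67·L)]^(1/1.852)
Q = [32.7·132^1.852·0.431^4.8704 / (10.67·2020)]^0.540 = 0.4337 m³/s

Q ≈ 0.434 m³/s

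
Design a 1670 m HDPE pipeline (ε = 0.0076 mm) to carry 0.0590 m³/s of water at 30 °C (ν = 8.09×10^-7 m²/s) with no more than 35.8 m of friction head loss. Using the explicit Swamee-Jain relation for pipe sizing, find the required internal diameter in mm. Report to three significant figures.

D ≈ 181 mm

Swamee-Jain (Type III): D = 0.66·[ε^1.25·(LQ²/(gh_f))^4.75 + ν·Q^9.4·(L/(gh_f))^5.2]^0.04
LQ²/(gh_f) = 0.01655; L/(gh_f) = 4.755
Term 1 = ε^1.25·(…)^4.75 = 1.38×10^-15; Term 2 = ν·Q^9.4·(…)^5.2 = 7.50×10^-15
D = 0.66·(1.38×10^-15 + 7.50×10^-15)^0.04 = 0.1809 m = 181 mm
Check: V = 2.29 m/s, Re = 5.13×10^5, f = 0.01367, h_f = 33.9 m ≈ 35.8 m ✓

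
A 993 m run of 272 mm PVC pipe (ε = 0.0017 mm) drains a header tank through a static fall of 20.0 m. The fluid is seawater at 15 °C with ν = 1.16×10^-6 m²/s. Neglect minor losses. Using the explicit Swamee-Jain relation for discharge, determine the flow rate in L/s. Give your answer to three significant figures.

Q ≈ 170 L/s

Swamee-Jain (Type II): Q = -0.965·√(gD⁵h_f/L)·ln[ε/(3.7D) + √(3.17ν²L/(gD³h_f))]
√(gD⁵h_f/L) = √(9.81·0.272⁵·20.0/993) = 0.01715
ε/(3.7D) = 1.69×10^-6; √(3.17ν²L/(gD³h_f)) = 3.28×10^-5
Q = -0.965·0.01715·ln(3.444×10^-5) = 0.1701 m³/s
Check: V = 2.93 m/s, Re = 6.86×10^5, f = 0.01250, h_f = 19.9 m ≈ 20.0 m ✓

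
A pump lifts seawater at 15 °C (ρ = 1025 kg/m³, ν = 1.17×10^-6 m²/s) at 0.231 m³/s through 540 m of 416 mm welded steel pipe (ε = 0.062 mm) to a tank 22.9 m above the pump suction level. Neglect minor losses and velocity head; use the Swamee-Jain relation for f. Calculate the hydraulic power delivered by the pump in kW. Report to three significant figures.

V = 4Q/(πD²) = 1.700 m/s; Re = 6.04×10^5; ε/D = 1.49×10^-4; f = 0.01474
h_f = f(L/D)V²/2g = 2.818 m
Total head H = z + h_f = 22.9 + 2.818 = 25.72 m
P_hyd = ρgQH = 1025·9.81·0.231·25.72 = 59.74 kW

P_hyd ≈ 59.7 kW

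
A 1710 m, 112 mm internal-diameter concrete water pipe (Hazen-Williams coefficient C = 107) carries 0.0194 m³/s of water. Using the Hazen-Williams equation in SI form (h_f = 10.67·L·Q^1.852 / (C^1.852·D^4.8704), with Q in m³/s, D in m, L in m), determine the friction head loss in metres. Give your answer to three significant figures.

h_f ≈ 91.7 m

h_f = 10.67·1710·0.0194^1.852 / (107^1.852·0.112^4.8704) = 91.71 m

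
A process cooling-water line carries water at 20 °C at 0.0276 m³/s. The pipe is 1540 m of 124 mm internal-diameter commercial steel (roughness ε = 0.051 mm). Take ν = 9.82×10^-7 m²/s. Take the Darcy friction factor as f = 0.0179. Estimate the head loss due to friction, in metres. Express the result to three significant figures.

h_f ≈ 59.2 m

V = 4Q/(πD²) = 4·0.0276/(π·0.124²) = 2.285 m/s
h_f = f(L/D)V²/(2g) = 0.01790·(1540/0.124)·2.285²/(2·9.81) = 59.18 m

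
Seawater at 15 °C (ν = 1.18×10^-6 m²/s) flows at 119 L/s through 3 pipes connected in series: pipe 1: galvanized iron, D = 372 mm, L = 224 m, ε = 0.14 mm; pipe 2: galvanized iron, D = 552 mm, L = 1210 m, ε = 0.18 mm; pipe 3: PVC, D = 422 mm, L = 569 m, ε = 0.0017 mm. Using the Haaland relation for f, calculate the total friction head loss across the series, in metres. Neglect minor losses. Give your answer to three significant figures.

H ≈ 1.82 m

Pipe 1: V = 1.095 m/s, Re = 3.45×10^5, ε/D = 3.76×10^-4, f = 0.01713, h_1 = f(L/D)V²/2g = 0.6304 m
Pipe 2: V = 0.4973 m/s, Re = 2.33×10^5, ε/D = 3.26×10^-4, f = 0.01739, h_2 = f(L/D)V²/2g = 0.4803 m
Pipe 3: V = 0.8508 m/s, Re = 3.04×10^5, ε/D = 4.03×10^-6, f = 0.01434, h_3 = f(L/D)V²/2g = 0.7132 m
Series → Q common, losses add: H = Σh = 1.824 m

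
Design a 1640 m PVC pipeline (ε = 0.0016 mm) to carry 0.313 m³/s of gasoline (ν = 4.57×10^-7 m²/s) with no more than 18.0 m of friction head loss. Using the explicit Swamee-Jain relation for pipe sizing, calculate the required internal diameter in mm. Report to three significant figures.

D ≈ 379 mm

Swamee-Jain (Type III): D = 0.66·[ε^1.25·(LQ²/(gh_f))^4.75 + ν·Q^9.4·(L/(gh_f))^5.2]^0.04
LQ²/(gh_f) = 0.9099; L/(gh_f) = 9.288
Term 1 = ε^1.25·(…)^4.75 = 3.63×10^-8; Term 2 = ν·Q^9.4·(…)^5.2 = 8.94×10^-7
D = 0.66·(3.63×10^-8 + 8.94×10^-7)^0.04 = 0.3787 m = 379 mm
Check: V = 2.78 m/s, Re = 2.30×10^6, f = 0.01031, h_f = 17.6 m ≈ 18.0 m ✓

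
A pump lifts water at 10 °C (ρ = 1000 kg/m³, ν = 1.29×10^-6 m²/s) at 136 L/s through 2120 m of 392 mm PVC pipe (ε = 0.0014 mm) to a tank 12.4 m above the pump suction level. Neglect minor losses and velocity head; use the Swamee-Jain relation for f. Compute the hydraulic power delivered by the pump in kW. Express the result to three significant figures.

V = 4Q/(πD²) = 1.127 m/s; Re = 3.42×10^5; ε/D = 3.57×10^-6; f = 0.01407
h_f = f(L/D)V²/2g = 4.925 m
Total head H = z + h_f = 12.4 + 4.925 = 17.32 m
P_hyd = ρgQH = 1000·9.81·0.136·17.32 = 23.11 kW

P_hyd ≈ 23.1 kW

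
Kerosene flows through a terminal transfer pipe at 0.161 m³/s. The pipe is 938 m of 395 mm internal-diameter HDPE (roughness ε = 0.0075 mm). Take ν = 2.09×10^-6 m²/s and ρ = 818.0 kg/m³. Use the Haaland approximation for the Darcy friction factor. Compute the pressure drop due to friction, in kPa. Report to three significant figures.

Δp ≈ 25.2 kPa

V = 4Q/(πD²) = 4·0.161/(π·0.395²) = 1.314 m/s
Re = VD/ν = 1.314·0.395/2.09×10^-6 = 2.48×10^5 → turbulent
ε/D = 0.0075/395 = 1.90×10^-5
Haaland: f = 0.01500
h_f = f(L/D)V²/(2g) = 0.01500·(938/0.395)·1.314²/(2·9.81) = 3.135 m
Δp = ρg·h_f = 818.0·9.81·3.135 = 25.15 kPa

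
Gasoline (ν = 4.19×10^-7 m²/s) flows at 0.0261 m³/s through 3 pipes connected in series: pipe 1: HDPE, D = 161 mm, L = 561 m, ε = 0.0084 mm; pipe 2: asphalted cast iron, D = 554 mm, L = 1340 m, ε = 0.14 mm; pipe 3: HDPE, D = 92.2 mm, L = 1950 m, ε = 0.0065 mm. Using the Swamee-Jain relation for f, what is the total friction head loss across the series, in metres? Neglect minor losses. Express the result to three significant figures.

Pipe 1: V = 1.282 m/s, Re = 4.93×10^5, ε/D = 5.22×10^-5, f = 0.01389, h_1 = f(L/D)V²/2g = 4.056 m
Pipe 2: V = 0.1083 m/s, Re = 1.43×10^5, ε/D = 2.53×10^-4, f = 0.01827, h_2 = f(L/D)V²/2g = 0.02640 m
Pipe 3: V = 3.909 m/s, Re = 8.60×10^5, ε/D = 7.05×10^-5, f = 0.01324, h_3 = f(L/D)V²/2g = 218.2 m
Series → Q common, losses add: H = Σh = 222.3 m

H ≈ 222 m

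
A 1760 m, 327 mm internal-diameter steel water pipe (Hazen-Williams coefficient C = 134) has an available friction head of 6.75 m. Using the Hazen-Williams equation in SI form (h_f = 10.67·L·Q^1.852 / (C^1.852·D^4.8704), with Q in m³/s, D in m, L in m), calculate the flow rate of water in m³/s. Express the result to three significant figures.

Q ≈ 0.0979 m³/s

Rearranging: Q = [h_f·C^1.852·D^4.8704 / (10.67·L)]^(1/1.852)
Q = [6.75·134^1.852·0.327^4.8704 / (10.67·1760)]^0.540 = 0.09787 m³/s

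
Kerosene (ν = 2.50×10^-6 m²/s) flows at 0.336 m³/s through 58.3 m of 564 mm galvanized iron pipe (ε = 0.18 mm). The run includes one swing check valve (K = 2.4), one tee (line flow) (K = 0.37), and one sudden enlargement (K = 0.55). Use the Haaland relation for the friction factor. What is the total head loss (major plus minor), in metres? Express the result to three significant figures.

H_L ≈ 0.467 m

V = 4Q/(πD²) = 1.345 m/s; V²/2g = 0.09219 m
Re = 3.03×10^5, ε/D = 3.19×10^-4 → f = 0.01692 (Haaland)
Major: h_f = f(L/D)·V²/2g = 0.01692·103.4·0.09219 = 0.1612 m
Minor: ΣK = 3.32; h_m = ΣK·V²/2g = 0.3061 m
Total H_L = 0.1612 + 0.3061 = 0.4673 m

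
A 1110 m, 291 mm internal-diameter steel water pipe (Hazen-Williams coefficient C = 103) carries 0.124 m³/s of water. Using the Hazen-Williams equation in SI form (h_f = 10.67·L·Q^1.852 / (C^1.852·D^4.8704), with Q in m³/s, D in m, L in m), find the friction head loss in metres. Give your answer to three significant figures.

h_f = 10.67·1110·0.124^1.852 / (103^1.852·0.291^4.8704) = 18.96 m

h_f ≈ 19.0 m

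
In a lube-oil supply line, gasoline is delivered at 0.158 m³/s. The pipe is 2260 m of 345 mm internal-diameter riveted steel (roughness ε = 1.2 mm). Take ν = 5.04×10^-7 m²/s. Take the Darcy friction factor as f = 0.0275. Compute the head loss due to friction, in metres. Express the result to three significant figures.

h_f ≈ 26.2 m

V = 4Q/(πD²) = 4·0.158/(π·0.345²) = 1.690 m/s
h_f = f(L/D)V²/(2g) = 0.02750·(2260/0.345)·1.690²/(2·9.81) = 26.23 m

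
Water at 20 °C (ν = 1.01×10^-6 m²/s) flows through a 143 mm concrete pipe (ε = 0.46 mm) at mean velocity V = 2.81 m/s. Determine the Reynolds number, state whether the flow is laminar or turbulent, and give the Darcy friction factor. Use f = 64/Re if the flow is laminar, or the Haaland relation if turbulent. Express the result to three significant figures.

Re ≈ 3.98×10^5; turbulent; f ≈ 0.0270

Re = VD/ν = 2.810·0.143/1.01×10^-6 = 3.98×10^5
Re > 4000 → turbulent; ε/D = 0.00322
Haaland: f = 0.02703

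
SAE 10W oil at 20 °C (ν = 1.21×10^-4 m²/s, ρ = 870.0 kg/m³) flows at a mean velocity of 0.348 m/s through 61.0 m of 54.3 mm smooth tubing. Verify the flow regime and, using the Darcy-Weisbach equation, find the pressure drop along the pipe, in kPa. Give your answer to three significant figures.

Re = VD/ν = 0.348·0.05430/1.21×10^-4 = 156 → laminar (Re < 2300)
f = 64/Re = 0.4098
h_f = f(L/D)V²/(2g) = 0.4098·(61.0/0.05430)·0.348²/(2·9.81) = 2.842 m
Δp = ρg·h_f = 870.0·9.81·2.842 = 24.25 kPa

Δp ≈ 24.3 kPa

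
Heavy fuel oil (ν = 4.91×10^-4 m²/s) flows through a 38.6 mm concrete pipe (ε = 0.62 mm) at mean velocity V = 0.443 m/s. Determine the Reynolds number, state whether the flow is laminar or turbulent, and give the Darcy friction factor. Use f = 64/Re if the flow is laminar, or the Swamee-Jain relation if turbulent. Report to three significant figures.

Re ≈ 34.8; laminar; f = 64/Re ≈ 1.84

Re = VD/ν = 0.4430·0.0386/4.91×10^-4 = 34.8
Re < 2300 → laminar → f = 64/Re = 1.838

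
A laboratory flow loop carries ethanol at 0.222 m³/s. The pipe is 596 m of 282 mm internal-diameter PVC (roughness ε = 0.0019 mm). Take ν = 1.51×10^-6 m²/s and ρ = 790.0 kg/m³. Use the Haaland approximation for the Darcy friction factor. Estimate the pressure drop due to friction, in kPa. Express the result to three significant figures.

V = 4Q/(πD²) = 4·0.222/(π·0.282²) = 3.554 m/s
Re = VD/ν = 3.554·0.282/1.51×10^-6 = 6.64×10^5 → turbulent
ε/D = 0.0019/282 = 6.74×10^-6
Haaland: f = 0.01252
h_f = f(L/D)V²/(2g) = 0.01252·(596/0.282)·3.554²/(2·9.81) = 17.03 m
Δp = ρg·h_f = 790.0·9.81·17.03 = 132.0 kPa

Δp ≈ 132 kPa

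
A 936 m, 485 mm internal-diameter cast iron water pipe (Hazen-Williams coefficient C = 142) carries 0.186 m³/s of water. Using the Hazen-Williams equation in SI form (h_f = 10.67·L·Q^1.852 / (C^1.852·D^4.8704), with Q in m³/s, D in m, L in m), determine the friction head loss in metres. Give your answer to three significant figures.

h_f ≈ 1.55 m

h_f = 10.67·936·0.186^1.852 / (142^1.852·0.485^4.8704) = 1.553 m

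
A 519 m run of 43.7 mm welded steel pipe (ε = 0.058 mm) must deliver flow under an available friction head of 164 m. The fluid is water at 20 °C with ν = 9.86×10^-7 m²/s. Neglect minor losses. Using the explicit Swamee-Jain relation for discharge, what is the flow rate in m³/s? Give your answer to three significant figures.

Swamee-Jain (Type II): Q = -0.965·√(gD⁵h_f/L)·ln[ε/(3.7D) + √(3.17ν²L/(gD³h_f))]
√(gD⁵h_f/L) = √(9.81·0.0437⁵·164/519) = 7.029×10^-4
ε/(3.7D) = 3.59×10^-4; √(3.17ν²L/(gD³h_f)) = 1.09×10^-4
Q = -0.965·7.029×10^-4·ln(4.679×10^-4) = 0.005201 m³/s
Check: V = 3.47 m/s, Re = 1.54×10^5, f = 0.02272, h_f = 165 m ≈ 164 m ✓

Q ≈ 0.00520 m³/s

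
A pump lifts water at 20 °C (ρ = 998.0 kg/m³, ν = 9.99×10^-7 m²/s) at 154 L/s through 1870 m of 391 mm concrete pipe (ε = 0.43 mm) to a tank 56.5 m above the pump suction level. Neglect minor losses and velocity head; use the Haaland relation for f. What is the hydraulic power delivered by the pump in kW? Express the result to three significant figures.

P_hyd ≈ 97.7 kW

V = 4Q/(πD²) = 1.283 m/s; Re = 5.02×10^5; ε/D = 0.00110; f = 0.02063
h_f = f(L/D)V²/2g = 8.270 m
Total head H = z + h_f = 56.5 + 8.270 = 64.77 m
P_hyd = ρgQH = 998.0·9.81·0.154·64.77 = 97.66 kW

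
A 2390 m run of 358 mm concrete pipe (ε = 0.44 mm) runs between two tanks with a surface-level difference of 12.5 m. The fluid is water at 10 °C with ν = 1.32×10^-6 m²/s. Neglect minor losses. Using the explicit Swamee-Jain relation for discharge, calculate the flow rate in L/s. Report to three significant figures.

Swamee-Jain (Type II): Q = -0.965·√(gD⁵h_f/L)·ln[ε/(3.7D) + √(3.17ν²L/(gD³h_f))]
√(gD⁵h_f/L) = √(9.81·0.358⁵·12.5/2390) = 0.01737
ε/(3.7D) = 3.32×10^-4; √(3.17ν²L/(gD³h_f)) = 4.84×10^-5
Q = -0.965·0.01737·ln(3.806×10^-4) = 0.1320 m³/s
Check: V = 1.31 m/s, Re = 3.56×10^5, f = 0.02151, h_f = 12.6 m ≈ 12.5 m ✓

Q ≈ 132 L/s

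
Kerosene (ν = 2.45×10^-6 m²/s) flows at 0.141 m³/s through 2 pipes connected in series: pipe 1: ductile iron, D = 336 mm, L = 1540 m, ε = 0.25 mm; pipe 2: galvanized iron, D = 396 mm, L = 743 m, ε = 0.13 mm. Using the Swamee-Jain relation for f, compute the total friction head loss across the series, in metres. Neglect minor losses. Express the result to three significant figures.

H ≈ 14.1 m

Pipe 1: V = 1.590 m/s, Re = 2.18×10^5, ε/D = 7.44×10^-4, f = 0.01999, h_1 = f(L/D)V²/2g = 11.81 m
Pipe 2: V = 1.145 m/s, Re = 1.85×10^5, ε/D = 3.28×10^-4, f = 0.01812, h_2 = f(L/D)V²/2g = 2.271 m
Series → Q common, losses add: H = Σh = 14.08 m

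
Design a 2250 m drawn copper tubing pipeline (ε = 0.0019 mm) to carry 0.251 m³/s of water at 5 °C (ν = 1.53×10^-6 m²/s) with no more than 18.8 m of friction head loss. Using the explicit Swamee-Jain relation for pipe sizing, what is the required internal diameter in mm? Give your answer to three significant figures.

D ≈ 387 mm

Swamee-Jain (Type III): D = 0.66·[ε^1.25·(LQ²/(gh_f))^4.75 + ν·Q^9.4·(L/(gh_f))^5.2]^0.04
LQ²/(gh_f) = 0.7686; L/(gh_f) = 12.20
Term 1 = ε^1.25·(…)^4.75 = 2.02×10^-8; Term 2 = ν·Q^9.4·(…)^5.2 = 1.55×10^-6
D = 0.66·(2.02×10^-8 + 1.55×10^-6)^0.04 = 0.3867 m = 387 mm
Check: V = 2.14 m/s, Re = 5.40×10^5, f = 0.01300, h_f = 17.6 m ≈ 18.8 m ✓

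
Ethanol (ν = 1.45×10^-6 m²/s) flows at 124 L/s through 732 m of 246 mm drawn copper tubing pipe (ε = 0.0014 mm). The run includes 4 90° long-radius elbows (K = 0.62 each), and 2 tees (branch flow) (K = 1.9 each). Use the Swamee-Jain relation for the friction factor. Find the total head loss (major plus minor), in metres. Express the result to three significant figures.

V = 4Q/(πD²) = 2.609 m/s; V²/2g = 0.3469 m
Re = 4.43×10^5, ε/D = 5.69×10^-6 → f = 0.01347 (Swamee-Jain)
Major: h_f = f(L/D)·V²/2g = 0.01347·2976·0.3469 = 13.90 m
Minor: ΣK = 6.28; h_m = ΣK·V²/2g = 2.179 m
Total H_L = 13.90 + 2.179 = 16.08 m

H_L ≈ 16.1 m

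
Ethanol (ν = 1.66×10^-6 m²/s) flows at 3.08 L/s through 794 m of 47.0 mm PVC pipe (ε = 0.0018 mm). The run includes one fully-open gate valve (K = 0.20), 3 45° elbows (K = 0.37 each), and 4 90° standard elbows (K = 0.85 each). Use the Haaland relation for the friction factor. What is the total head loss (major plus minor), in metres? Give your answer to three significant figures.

V = 4Q/(πD²) = 1.775 m/s; V²/2g = 0.1606 m
Re = 5.03×10^4, ε/D = 3.83×10^-5 → f = 0.02079 (Haaland)
Major: h_f = f(L/D)·V²/2g = 0.02079·16894·0.1606 = 56.41 m
Minor: ΣK = 4.71; h_m = ΣK·V²/2g = 0.7566 m
Total H_L = 56.41 + 0.7566 = 57.17 m

H_L ≈ 57.2 m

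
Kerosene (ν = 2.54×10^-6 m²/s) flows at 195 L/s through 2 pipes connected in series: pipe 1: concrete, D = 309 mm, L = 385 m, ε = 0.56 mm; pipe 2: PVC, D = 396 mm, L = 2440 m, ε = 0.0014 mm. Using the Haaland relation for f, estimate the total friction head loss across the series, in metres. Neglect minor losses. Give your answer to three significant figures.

H ≈ 21.8 m

Pipe 1: V = 2.600 m/s, Re = 3.16×10^5, ε/D = 0.00181, f = 0.02340, h_1 = f(L/D)V²/2g = 10.05 m
Pipe 2: V = 1.583 m/s, Re = 2.47×10^5, ε/D = 3.54×10^-6, f = 0.01491, h_2 = f(L/D)V²/2g = 11.73 m
Series → Q common, losses add: H = Σh = 21.78 m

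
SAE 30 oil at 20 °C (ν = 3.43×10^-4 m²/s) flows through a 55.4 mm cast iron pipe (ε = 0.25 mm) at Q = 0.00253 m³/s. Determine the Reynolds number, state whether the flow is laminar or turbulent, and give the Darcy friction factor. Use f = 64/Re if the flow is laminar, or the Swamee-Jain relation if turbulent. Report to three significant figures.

Re ≈ 170; laminar; f = 64/Re ≈ 0.378

V = 4Q/(πD²) = 1.050 m/s
Re = VD/ν = 1.050·0.0554/3.43×10^-4 = 170
Re < 2300 → laminar → f = 64/Re = 0.3775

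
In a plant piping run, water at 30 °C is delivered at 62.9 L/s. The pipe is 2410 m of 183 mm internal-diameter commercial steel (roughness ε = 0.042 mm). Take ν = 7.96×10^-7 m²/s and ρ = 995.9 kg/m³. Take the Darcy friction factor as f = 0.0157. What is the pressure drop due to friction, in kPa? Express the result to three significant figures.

V = 4Q/(πD²) = 4·0.0629/(π·0.183²) = 2.391 m/s
h_f = f(L/D)V²/(2g) = 0.01570·(2410/0.183)·2.391²/(2·9.81) = 60.27 m
Δp = ρg·h_f = 995.9·9.81·60.27 = 588.8 kPa

Δp ≈ 589 kPa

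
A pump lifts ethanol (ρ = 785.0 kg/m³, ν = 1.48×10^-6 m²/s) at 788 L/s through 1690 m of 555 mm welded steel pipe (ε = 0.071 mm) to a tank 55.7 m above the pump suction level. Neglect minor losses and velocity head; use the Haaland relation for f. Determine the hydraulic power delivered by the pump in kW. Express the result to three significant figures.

V = 4Q/(πD²) = 3.257 m/s; Re = 1.22×10^6; ε/D = 1.28×10^-4; f = 0.01354
h_f = f(L/D)V²/2g = 22.30 m
Total head H = z + h_f = 55.7 + 22.30 = 78.00 m
P_hyd = ρgQH = 785.0·9.81·0.788·78.00 = 473.3 kW

P_hyd ≈ 473 kW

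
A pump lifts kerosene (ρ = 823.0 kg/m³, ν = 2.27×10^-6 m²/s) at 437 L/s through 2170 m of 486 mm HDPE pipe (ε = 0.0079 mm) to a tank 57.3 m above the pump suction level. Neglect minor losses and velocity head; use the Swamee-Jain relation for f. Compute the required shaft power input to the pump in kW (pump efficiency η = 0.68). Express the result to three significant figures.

V = 4Q/(πD²) = 2.356 m/s; Re = 5.04×10^5; ε/D = 1.63×10^-5; f = 0.01333
h_f = f(L/D)V²/2g = 16.83 m
Total head H = z + h_f = 57.3 + 16.83 = 74.13 m
P_hyd = ρgQH = 823.0·9.81·0.437·74.13 = 261.6 kW
P_shaft = P_hyd/η = 261.6/0.68 = 384.6 kW

P_shaft ≈ 385 kW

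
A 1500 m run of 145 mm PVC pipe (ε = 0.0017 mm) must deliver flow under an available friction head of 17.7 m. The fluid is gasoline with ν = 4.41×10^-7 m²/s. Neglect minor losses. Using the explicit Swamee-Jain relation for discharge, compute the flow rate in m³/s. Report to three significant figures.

Swamee-Jain (Type II): Q = -0.965·√(gD⁵h_f/L)·ln[ε/(3.7D) + √(3.17ν²L/(gD³h_f))]
√(gD⁵h_f/L) = √(9.81·0.145⁵·17.7/1500) = 0.002724
ε/(3.7D) = 3.17×10^-6; √(3.17ν²L/(gD³h_f)) = 4.18×10^-5
Q = -0.965·0.002724·ln(4.497×10^-5) = 0.02631 m³/s
Check: V = 1.59 m/s, Re = 5.24×10^5, f = 0.01318, h_f = 17.6 m ≈ 17.7 m ✓

Q ≈ 0.0263 m³/s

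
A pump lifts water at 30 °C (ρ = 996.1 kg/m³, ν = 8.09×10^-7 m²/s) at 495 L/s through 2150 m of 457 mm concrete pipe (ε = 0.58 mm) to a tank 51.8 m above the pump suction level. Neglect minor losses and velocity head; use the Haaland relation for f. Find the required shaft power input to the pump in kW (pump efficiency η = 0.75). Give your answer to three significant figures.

P_shaft ≈ 630 kW

V = 4Q/(πD²) = 3.018 m/s; Re = 1.70×10^6; ε/D = 0.00127; f = 0.02100
h_f = f(L/D)V²/2g = 45.86 m
Total head H = z + h_f = 51.8 + 45.86 = 97.66 m
P_hyd = ρgQH = 996.1·9.81·0.495·97.66 = 472.4 kW
P_shaft = P_hyd/η = 472.4/0.75 = 629.8 kW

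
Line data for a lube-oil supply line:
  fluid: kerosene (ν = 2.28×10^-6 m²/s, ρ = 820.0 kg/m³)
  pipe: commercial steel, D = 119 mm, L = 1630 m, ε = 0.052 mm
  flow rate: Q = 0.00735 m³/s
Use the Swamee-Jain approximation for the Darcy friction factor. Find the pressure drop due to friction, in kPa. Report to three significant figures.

V = 4Q/(πD²) = 4·0.00735/(π·0.119²) = 0.6609 m/s
Re = VD/ν = 0.6609·0.119/2.28×10^-6 = 3.45×10^4 → turbulent
ε/D = 0.052/119 = 4.37×10^-4
Swamee-Jain: f = 0.02399
h_f = f(L/D)V²/(2g) = 0.02399·(1630/0.119)·0.6609²/(2·9.81) = 7.314 m
Δp = ρg·h_f = 820.0·9.81·7.314 = 58.84 kPa

Δp ≈ 58.8 kPa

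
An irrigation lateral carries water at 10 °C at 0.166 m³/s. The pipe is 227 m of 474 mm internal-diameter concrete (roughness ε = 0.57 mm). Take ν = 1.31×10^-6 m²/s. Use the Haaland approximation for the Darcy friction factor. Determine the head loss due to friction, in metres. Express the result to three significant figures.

V = 4Q/(πD²) = 4·0.166/(π·0.474²) = 0.9407 m/s
Re = VD/ν = 0.9407·0.474/1.31×10^-6 = 3.40×10^5 → turbulent
ε/D = 0.57/474 = 0.00120
Haaland: f = 0.02125
h_f = f(L/D)V²/(2g) = 0.02125·(227/0.474)·0.9407²/(2·9.81) = 0.4591 m

h_f ≈ 0.459 m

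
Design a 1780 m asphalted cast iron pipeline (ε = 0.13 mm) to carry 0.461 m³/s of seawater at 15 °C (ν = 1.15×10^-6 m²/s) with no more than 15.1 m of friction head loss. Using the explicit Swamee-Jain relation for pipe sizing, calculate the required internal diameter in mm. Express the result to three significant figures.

D ≈ 509 mm

Swamee-Jain (Type III): D = 0.66·[ε^1.25·(LQ²/(gh_f))^4.75 + ν·Q^9.4·(L/(gh_f))^5.2]^0.04
LQ²/(gh_f) = 2.554; L/(gh_f) = 12.02
Term 1 = ε^1.25·(…)^4.75 = 0.00119; Term 2 = ν·Q^9.4·(…)^5.2 = 3.27×10^-4
D = 0.66·(0.00119 + 3.27×10^-4)^0.04 = 0.5091 m = 509 mm
Check: V = 2.26 m/s, Re = 1.00×10^6, f = 0.01534, h_f = 14.0 m ≈ 15.1 m ✓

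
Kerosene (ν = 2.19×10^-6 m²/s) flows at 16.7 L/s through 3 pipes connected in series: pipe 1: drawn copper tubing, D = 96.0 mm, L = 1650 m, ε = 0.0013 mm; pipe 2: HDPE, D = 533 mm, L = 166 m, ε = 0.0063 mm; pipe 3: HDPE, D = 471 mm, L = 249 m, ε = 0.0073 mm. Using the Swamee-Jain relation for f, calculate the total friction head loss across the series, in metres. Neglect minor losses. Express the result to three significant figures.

Pipe 1: V = 2.307 m/s, Re = 1.01×10^5, ε/D = 1.35×10^-5, f = 0.01790, h_1 = f(L/D)V²/2g = 83.49 m
Pipe 2: V = 0.07485 m/s, Re = 1.82×10^4, ε/D = 1.18×10^-5, f = 0.02646, h_2 = f(L/D)V²/2g = 0.002353 m
Pipe 3: V = 0.09585 m/s, Re = 2.06×10^4, ε/D = 1.55×10^-5, f = 0.02566, h_3 = f(L/D)V²/2g = 0.006352 m
Series → Q common, losses add: H = Σh = 83.50 m

H ≈ 83.5 m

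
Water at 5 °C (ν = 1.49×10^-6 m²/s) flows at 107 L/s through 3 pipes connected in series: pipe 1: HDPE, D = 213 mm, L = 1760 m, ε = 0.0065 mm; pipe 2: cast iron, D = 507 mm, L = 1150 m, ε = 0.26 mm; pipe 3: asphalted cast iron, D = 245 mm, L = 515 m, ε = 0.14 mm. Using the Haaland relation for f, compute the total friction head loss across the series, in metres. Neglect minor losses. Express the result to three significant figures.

H ≈ 62.9 m

Pipe 1: V = 3.003 m/s, Re = 4.29×10^5, ε/D = 3.05×10^-5, f = 0.01376, h_1 = f(L/D)V²/2g = 52.25 m
Pipe 2: V = 0.5300 m/s, Re = 1.80×10^5, ε/D = 5.13×10^-4, f = 0.01888, h_2 = f(L/D)V²/2g = 0.6130 m
Pipe 3: V = 2.270 m/s, Re = 3.73×10^5, ε/D = 5.71×10^-4, f = 0.01826, h_3 = f(L/D)V²/2g = 10.08 m
Series → Q common, losses add: H = Σh = 62.94 m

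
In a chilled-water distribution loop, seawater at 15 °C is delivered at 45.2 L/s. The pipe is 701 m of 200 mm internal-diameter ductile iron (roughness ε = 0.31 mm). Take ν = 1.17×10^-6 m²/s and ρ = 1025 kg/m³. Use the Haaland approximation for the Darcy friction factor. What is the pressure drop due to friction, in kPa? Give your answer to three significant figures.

V = 4Q/(πD²) = 4·0.0452/(π·0.200²) = 1.439 m/s
Re = VD/ν = 1.439·0.200/1.17×10^-6 = 2.46×10^5 → turbulent
ε/D = 0.31/200 = 0.00155
Haaland: f = 0.02272
h_f = f(L/D)V²/(2g) = 0.02272·(701/0.200)·1.439²/(2·9.81) = 8.401 m
Δp = ρg·h_f = 1025·9.81·8.401 = 84.48 kPa

Δp ≈ 84.5 kPa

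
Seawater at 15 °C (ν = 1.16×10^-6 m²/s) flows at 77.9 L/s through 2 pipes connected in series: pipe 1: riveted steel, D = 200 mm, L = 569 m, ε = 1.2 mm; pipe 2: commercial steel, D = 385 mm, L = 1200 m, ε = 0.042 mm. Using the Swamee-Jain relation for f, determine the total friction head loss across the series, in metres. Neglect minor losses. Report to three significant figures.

Pipe 1: V = 2.480 m/s, Re = 4.28×10^5, ε/D = 0.00600, f = 0.03242, h_1 = f(L/D)V²/2g = 28.90 m
Pipe 2: V = 0.6692 m/s, Re = 2.22×10^5, ε/D = 1.09×10^-4, f = 0.01620, h_2 = f(L/D)V²/2g = 1.153 m
Series → Q common, losses add: H = Σh = 30.05 m

H ≈ 30.1 m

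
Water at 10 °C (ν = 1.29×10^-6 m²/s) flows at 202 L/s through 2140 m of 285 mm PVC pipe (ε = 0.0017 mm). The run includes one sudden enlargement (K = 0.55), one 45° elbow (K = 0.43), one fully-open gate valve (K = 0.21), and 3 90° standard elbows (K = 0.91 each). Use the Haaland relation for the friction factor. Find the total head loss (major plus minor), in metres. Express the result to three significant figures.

H_L ≈ 49.6 m

V = 4Q/(πD²) = 3.166 m/s; V²/2g = 0.5110 m
Re = 7.00×10^5, ε/D = 5.96×10^-6 → f = 0.01240 (Haaland)
Major: h_f = f(L/D)·V²/2g = 0.01240·7509·0.5110 = 47.56 m
Minor: ΣK = 3.92; h_m = ΣK·V²/2g = 2.003 m
Total H_L = 47.56 + 2.003 = 49.57 m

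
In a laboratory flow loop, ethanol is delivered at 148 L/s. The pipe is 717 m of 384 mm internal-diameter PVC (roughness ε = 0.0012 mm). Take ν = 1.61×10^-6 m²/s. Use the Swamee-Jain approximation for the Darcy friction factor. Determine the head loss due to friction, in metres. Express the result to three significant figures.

h_f ≈ 2.23 m

V = 4Q/(πD²) = 4·0.148/(π·0.384²) = 1.278 m/s
Re = VD/ν = 1.278·0.384/1.61×10^-6 = 3.05×10^5 → turbulent
ε/D = 0.0012/384 = 3.12×10^-6
Swamee-Jain: f = 0.01437
h_f = f(L/D)V²/(2g) = 0.01437·(717/0.384)·1.278²/(2·9.81) = 2.233 m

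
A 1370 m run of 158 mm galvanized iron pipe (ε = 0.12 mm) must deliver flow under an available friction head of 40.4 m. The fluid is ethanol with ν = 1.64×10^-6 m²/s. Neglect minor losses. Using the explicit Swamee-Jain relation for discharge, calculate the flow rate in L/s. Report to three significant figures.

Q ≈ 41.9 L/s

Swamee-Jain (Type II): Q = -0.965·√(gD⁵h_f/L)·ln[ε/(3.7D) + √(3.17ν²L/(gD³h_f))]
√(gD⁵h_f/L) = √(9.81·0.158⁵·40.4/1370) = 0.005337
ε/(3.7D) = 2.05×10^-4; √(3.17ν²L/(gD³h_f)) = 8.64×10^-5
Q = -0.965·0.005337·ln(2.917×10^-4) = 0.04192 m³/s
Check: V = 2.14 m/s, Re = 2.06×10^5, f = 0.02014, h_f = 40.7 m ≈ 40.4 m ✓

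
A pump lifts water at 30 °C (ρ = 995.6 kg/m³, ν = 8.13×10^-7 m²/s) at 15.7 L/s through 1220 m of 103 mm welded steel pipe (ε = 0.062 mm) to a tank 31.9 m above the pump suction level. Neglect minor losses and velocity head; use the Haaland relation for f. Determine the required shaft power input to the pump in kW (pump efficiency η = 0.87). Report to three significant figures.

P_shaft ≈ 12.8 kW

V = 4Q/(πD²) = 1.884 m/s; Re = 2.39×10^5; ε/D = 6.02×10^-4; f = 0.01891
h_f = f(L/D)V²/2g = 40.53 m
Total head H = z + h_f = 31.9 + 40.53 = 72.43 m
P_hyd = ρgQH = 995.6·9.81·0.0157·72.43 = 11.11 kW
P_shaft = P_hyd/η = 11.11/0.87 = 12.77 kW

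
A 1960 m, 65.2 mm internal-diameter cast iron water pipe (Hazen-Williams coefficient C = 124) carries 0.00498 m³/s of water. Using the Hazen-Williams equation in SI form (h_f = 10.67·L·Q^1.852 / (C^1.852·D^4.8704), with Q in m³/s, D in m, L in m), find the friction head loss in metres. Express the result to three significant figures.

h_f ≈ 89.9 m

h_f = 10.67·1960·0.00498^1.852 / (124^1.852·0.0652^4.8704) = 89.90 m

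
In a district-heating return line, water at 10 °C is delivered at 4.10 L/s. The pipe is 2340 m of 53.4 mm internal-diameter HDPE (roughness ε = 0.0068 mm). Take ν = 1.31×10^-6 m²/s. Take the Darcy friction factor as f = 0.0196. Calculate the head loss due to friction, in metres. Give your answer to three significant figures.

V = 4Q/(πD²) = 4·0.00410/(π·0.0534²) = 1.831 m/s
h_f = f(L/D)V²/(2g) = 0.01960·(2340/0.0534)·1.831²/(2·9.81) = 146.7 m

h_f ≈ 147 m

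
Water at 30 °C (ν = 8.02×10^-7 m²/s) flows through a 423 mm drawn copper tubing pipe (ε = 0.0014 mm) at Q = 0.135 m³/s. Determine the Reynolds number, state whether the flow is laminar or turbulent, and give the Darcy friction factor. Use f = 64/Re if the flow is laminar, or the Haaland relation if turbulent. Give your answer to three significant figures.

V = 4Q/(πD²) = 0.9606 m/s
Re = VD/ν = 0.9606·0.423/8.02×10^-7 = 5.07×10^5
Re > 4000 → turbulent; ε/D = 3.31×10^-6
Haaland: f = 0.01307

Re ≈ 5.07×10^5; turbulent; f ≈ 0.0131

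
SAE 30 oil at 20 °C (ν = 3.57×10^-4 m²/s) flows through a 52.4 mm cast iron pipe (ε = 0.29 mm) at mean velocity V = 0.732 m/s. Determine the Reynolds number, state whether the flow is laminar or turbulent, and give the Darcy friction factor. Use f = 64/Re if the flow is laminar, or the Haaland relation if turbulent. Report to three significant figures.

Re ≈ 107; laminar; f = 64/Re ≈ 0.596

Re = VD/ν = 0.7320·0.0524/3.57×10^-4 = 107
Re < 2300 → laminar → f = 64/Re = 0.5957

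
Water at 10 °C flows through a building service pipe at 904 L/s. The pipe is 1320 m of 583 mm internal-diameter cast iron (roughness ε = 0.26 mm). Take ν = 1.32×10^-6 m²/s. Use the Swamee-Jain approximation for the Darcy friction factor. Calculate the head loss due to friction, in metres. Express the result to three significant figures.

h_f ≈ 22.1 m

V = 4Q/(πD²) = 4·0.904/(π·0.583²) = 3.386 m/s
Re = VD/ν = 3.386·0.583/1.32×10^-6 = 1.50×10^6 → turbulent
ε/D = 0.26/583 = 4.46×10^-4
Swamee-Jain: f = 0.01674
h_f = f(L/D)V²/(2g) = 0.01674·(1320/0.583)·3.386²/(2·9.81) = 22.15 m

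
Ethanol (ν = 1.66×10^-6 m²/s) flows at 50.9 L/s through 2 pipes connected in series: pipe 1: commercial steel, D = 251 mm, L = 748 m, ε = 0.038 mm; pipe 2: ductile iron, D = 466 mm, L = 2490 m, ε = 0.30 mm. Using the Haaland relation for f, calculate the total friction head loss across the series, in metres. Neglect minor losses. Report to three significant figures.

H ≈ 3.27 m

Pipe 1: V = 1.029 m/s, Re = 1.56×10^5, ε/D = 1.51×10^-4, f = 0.01719, h_1 = f(L/D)V²/2g = 2.762 m
Pipe 2: V = 0.2984 m/s, Re = 8.38×10^4, ε/D = 6.44×10^-4, f = 0.02109, h_2 = f(L/D)V²/2g = 0.5116 m
Series → Q common, losses add: H = Σh = 3.274 m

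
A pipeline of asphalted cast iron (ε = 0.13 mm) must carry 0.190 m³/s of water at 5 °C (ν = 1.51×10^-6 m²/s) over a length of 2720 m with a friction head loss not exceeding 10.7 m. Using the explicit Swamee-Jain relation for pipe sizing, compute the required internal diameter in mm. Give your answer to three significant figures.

D ≈ 424 mm

Swamee-Jain (Type III): D = 0.66·[ε^1.25·(LQ²/(gh_f))^4.75 + ν·Q^9.4·(L/(gh_f))^5.2]^0.04
LQ²/(gh_f) = 0.9355; L/(gh_f) = 25.91
Term 1 = ε^1.25·(…)^4.75 = 1.01×10^-5; Term 2 = ν·Q^9.4·(…)^5.2 = 5.62×10^-6
D = 0.66·(1.01×10^-5 + 5.62×10^-6)^0.04 = 0.4240 m = 424 mm
Check: V = 1.35 m/s, Re = 3.78×10^5, f = 0.01677, h_f = 9.92 m ≈ 10.7 m ✓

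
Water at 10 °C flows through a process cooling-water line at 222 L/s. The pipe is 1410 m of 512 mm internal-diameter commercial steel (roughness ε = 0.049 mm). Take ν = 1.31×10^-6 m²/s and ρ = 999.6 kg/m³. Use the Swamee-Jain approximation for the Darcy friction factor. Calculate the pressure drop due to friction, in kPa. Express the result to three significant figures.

Δp ≈ 23.6 kPa

V = 4Q/(πD²) = 4·0.222/(π·0.512²) = 1.078 m/s
Re = VD/ν = 1.078·0.512/1.31×10^-6 = 4.21×10^5 → turbulent
ε/D = 0.049/512 = 9.57×10^-5
Swamee-Jain: f = 0.01472
h_f = f(L/D)V²/(2g) = 0.01472·(1410/0.512)·1.078²/(2·9.81) = 2.402 m
Δp = ρg·h_f = 999.6·9.81·2.402 = 23.55 kPa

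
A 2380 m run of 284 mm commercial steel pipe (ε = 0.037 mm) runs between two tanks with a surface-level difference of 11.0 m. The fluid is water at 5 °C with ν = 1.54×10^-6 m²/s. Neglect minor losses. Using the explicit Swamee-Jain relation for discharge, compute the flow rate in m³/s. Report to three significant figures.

Q ≈ 0.0797 m³/s

Swamee-Jain (Type II): Q = -0.965·√(gD⁵h_f/L)·ln[ε/(3.7D) + √(3.17ν²L/(gD³h_f))]
√(gD⁵h_f/L) = √(9.81·0.284⁵·11.0/2380) = 0.009152
ε/(3.7D) = 3.52×10^-5; √(3.17ν²L/(gD³h_f)) = 8.51×10^-5
Q = -0.965·0.009152·ln(1.203×10^-4) = 0.07972 m³/s
Check: V = 1.26 m/s, Re = 2.32×10^5, f = 0.01627, h_f = 11.0 m ≈ 11.0 m ✓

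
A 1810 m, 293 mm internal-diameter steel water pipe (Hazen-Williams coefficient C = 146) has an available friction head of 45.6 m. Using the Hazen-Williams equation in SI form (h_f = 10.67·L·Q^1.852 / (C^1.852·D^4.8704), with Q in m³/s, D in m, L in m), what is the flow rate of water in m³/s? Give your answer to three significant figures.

Q ≈ 0.221 m³/s

Rearranging: Q = [h_f·C^1.852·D^4.8704 / (10.67·L)]^(1/1.852)
Q = [45.6·146^1.852·0.293^4.8704 / (10.67·1810)]^0.540 = 0.2208 m³/s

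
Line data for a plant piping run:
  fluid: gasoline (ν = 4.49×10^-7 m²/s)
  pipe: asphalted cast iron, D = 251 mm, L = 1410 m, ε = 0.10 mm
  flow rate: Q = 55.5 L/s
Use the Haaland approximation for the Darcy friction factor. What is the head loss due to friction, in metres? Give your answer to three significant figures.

V = 4Q/(πD²) = 4·0.0555/(π·0.251²) = 1.122 m/s
Re = VD/ν = 1.122·0.251/4.49×10^-7 = 6.27×10^5 → turbulent
ε/D = 0.10/251 = 3.98×10^-4
Haaland: f = 0.01671
h_f = f(L/D)V²/(2g) = 0.01671·(1410/0.251)·1.122²/(2·9.81) = 6.020 m

h_f ≈ 6.02 m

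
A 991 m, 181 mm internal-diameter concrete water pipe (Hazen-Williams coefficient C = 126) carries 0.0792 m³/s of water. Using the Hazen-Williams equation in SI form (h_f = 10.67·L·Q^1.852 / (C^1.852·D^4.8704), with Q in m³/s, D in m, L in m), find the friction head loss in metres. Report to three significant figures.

h_f ≈ 51.3 m

h_f = 10.67·991·0.0792^1.852 / (126^1.852·0.181^4.8704) = 51.31 m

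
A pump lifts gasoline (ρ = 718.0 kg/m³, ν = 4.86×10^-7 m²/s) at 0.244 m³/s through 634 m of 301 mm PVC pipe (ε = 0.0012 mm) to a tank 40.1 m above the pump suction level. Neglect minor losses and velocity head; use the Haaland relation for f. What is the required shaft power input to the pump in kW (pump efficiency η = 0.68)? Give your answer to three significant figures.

V = 4Q/(πD²) = 3.429 m/s; Re = 2.12×10^6; ε/D = 3.99×10^-6; f = 0.01036
h_f = f(L/D)V²/2g = 13.08 m
Total head H = z + h_f = 40.1 + 13.08 = 53.18 m
P_hyd = ρgQH = 718.0·9.81·0.244·53.18 = 91.40 kW
P_shaft = P_hyd/η = 91.40/0.68 = 134.4 kW

P_shaft ≈ 134 kW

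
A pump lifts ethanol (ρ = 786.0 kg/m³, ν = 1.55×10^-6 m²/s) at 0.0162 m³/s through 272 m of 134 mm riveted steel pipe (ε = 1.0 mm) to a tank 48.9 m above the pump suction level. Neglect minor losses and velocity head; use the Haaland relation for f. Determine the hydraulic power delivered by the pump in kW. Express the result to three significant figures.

P_hyd ≈ 6.71 kW

V = 4Q/(πD²) = 1.149 m/s; Re = 9.93×10^4; ε/D = 0.00746; f = 0.03515
h_f = f(L/D)V²/2g = 4.799 m
Total head H = z + h_f = 48.9 + 4.799 = 53.70 m
P_hyd = ρgQH = 786.0·9.81·0.0162·53.70 = 6.708 kW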